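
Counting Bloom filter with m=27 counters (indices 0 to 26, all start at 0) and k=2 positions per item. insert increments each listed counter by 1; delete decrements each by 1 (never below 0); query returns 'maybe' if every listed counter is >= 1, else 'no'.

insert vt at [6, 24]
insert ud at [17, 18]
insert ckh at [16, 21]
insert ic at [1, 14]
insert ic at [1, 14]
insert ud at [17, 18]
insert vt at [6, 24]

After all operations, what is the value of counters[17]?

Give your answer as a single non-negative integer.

Step 1: insert vt at [6, 24] -> counters=[0,0,0,0,0,0,1,0,0,0,0,0,0,0,0,0,0,0,0,0,0,0,0,0,1,0,0]
Step 2: insert ud at [17, 18] -> counters=[0,0,0,0,0,0,1,0,0,0,0,0,0,0,0,0,0,1,1,0,0,0,0,0,1,0,0]
Step 3: insert ckh at [16, 21] -> counters=[0,0,0,0,0,0,1,0,0,0,0,0,0,0,0,0,1,1,1,0,0,1,0,0,1,0,0]
Step 4: insert ic at [1, 14] -> counters=[0,1,0,0,0,0,1,0,0,0,0,0,0,0,1,0,1,1,1,0,0,1,0,0,1,0,0]
Step 5: insert ic at [1, 14] -> counters=[0,2,0,0,0,0,1,0,0,0,0,0,0,0,2,0,1,1,1,0,0,1,0,0,1,0,0]
Step 6: insert ud at [17, 18] -> counters=[0,2,0,0,0,0,1,0,0,0,0,0,0,0,2,0,1,2,2,0,0,1,0,0,1,0,0]
Step 7: insert vt at [6, 24] -> counters=[0,2,0,0,0,0,2,0,0,0,0,0,0,0,2,0,1,2,2,0,0,1,0,0,2,0,0]
Final counters=[0,2,0,0,0,0,2,0,0,0,0,0,0,0,2,0,1,2,2,0,0,1,0,0,2,0,0] -> counters[17]=2

Answer: 2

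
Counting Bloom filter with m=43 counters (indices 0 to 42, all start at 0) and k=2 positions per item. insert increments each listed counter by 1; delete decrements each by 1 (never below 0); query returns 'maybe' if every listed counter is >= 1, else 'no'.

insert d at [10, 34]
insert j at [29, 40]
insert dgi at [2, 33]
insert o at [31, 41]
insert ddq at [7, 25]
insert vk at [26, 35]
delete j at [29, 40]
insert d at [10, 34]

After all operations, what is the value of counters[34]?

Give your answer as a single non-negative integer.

Answer: 2

Derivation:
Step 1: insert d at [10, 34] -> counters=[0,0,0,0,0,0,0,0,0,0,1,0,0,0,0,0,0,0,0,0,0,0,0,0,0,0,0,0,0,0,0,0,0,0,1,0,0,0,0,0,0,0,0]
Step 2: insert j at [29, 40] -> counters=[0,0,0,0,0,0,0,0,0,0,1,0,0,0,0,0,0,0,0,0,0,0,0,0,0,0,0,0,0,1,0,0,0,0,1,0,0,0,0,0,1,0,0]
Step 3: insert dgi at [2, 33] -> counters=[0,0,1,0,0,0,0,0,0,0,1,0,0,0,0,0,0,0,0,0,0,0,0,0,0,0,0,0,0,1,0,0,0,1,1,0,0,0,0,0,1,0,0]
Step 4: insert o at [31, 41] -> counters=[0,0,1,0,0,0,0,0,0,0,1,0,0,0,0,0,0,0,0,0,0,0,0,0,0,0,0,0,0,1,0,1,0,1,1,0,0,0,0,0,1,1,0]
Step 5: insert ddq at [7, 25] -> counters=[0,0,1,0,0,0,0,1,0,0,1,0,0,0,0,0,0,0,0,0,0,0,0,0,0,1,0,0,0,1,0,1,0,1,1,0,0,0,0,0,1,1,0]
Step 6: insert vk at [26, 35] -> counters=[0,0,1,0,0,0,0,1,0,0,1,0,0,0,0,0,0,0,0,0,0,0,0,0,0,1,1,0,0,1,0,1,0,1,1,1,0,0,0,0,1,1,0]
Step 7: delete j at [29, 40] -> counters=[0,0,1,0,0,0,0,1,0,0,1,0,0,0,0,0,0,0,0,0,0,0,0,0,0,1,1,0,0,0,0,1,0,1,1,1,0,0,0,0,0,1,0]
Step 8: insert d at [10, 34] -> counters=[0,0,1,0,0,0,0,1,0,0,2,0,0,0,0,0,0,0,0,0,0,0,0,0,0,1,1,0,0,0,0,1,0,1,2,1,0,0,0,0,0,1,0]
Final counters=[0,0,1,0,0,0,0,1,0,0,2,0,0,0,0,0,0,0,0,0,0,0,0,0,0,1,1,0,0,0,0,1,0,1,2,1,0,0,0,0,0,1,0] -> counters[34]=2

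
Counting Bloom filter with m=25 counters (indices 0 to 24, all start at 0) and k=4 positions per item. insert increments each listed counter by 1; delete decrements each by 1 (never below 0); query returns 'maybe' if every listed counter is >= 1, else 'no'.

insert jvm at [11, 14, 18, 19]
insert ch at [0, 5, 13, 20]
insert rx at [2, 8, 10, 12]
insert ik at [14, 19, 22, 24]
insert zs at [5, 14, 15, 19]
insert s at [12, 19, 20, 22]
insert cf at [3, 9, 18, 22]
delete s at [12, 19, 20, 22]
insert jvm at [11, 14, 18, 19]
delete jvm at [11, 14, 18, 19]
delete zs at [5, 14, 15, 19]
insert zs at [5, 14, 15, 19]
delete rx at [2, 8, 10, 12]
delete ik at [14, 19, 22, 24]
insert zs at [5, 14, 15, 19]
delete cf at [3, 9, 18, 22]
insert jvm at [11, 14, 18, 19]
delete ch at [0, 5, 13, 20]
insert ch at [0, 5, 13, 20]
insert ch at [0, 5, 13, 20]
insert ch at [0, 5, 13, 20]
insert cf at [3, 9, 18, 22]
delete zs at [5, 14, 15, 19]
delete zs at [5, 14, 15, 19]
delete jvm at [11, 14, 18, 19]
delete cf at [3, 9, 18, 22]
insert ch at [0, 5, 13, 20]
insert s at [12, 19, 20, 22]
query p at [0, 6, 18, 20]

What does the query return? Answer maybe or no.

Step 1: insert jvm at [11, 14, 18, 19] -> counters=[0,0,0,0,0,0,0,0,0,0,0,1,0,0,1,0,0,0,1,1,0,0,0,0,0]
Step 2: insert ch at [0, 5, 13, 20] -> counters=[1,0,0,0,0,1,0,0,0,0,0,1,0,1,1,0,0,0,1,1,1,0,0,0,0]
Step 3: insert rx at [2, 8, 10, 12] -> counters=[1,0,1,0,0,1,0,0,1,0,1,1,1,1,1,0,0,0,1,1,1,0,0,0,0]
Step 4: insert ik at [14, 19, 22, 24] -> counters=[1,0,1,0,0,1,0,0,1,0,1,1,1,1,2,0,0,0,1,2,1,0,1,0,1]
Step 5: insert zs at [5, 14, 15, 19] -> counters=[1,0,1,0,0,2,0,0,1,0,1,1,1,1,3,1,0,0,1,3,1,0,1,0,1]
Step 6: insert s at [12, 19, 20, 22] -> counters=[1,0,1,0,0,2,0,0,1,0,1,1,2,1,3,1,0,0,1,4,2,0,2,0,1]
Step 7: insert cf at [3, 9, 18, 22] -> counters=[1,0,1,1,0,2,0,0,1,1,1,1,2,1,3,1,0,0,2,4,2,0,3,0,1]
Step 8: delete s at [12, 19, 20, 22] -> counters=[1,0,1,1,0,2,0,0,1,1,1,1,1,1,3,1,0,0,2,3,1,0,2,0,1]
Step 9: insert jvm at [11, 14, 18, 19] -> counters=[1,0,1,1,0,2,0,0,1,1,1,2,1,1,4,1,0,0,3,4,1,0,2,0,1]
Step 10: delete jvm at [11, 14, 18, 19] -> counters=[1,0,1,1,0,2,0,0,1,1,1,1,1,1,3,1,0,0,2,3,1,0,2,0,1]
Step 11: delete zs at [5, 14, 15, 19] -> counters=[1,0,1,1,0,1,0,0,1,1,1,1,1,1,2,0,0,0,2,2,1,0,2,0,1]
Step 12: insert zs at [5, 14, 15, 19] -> counters=[1,0,1,1,0,2,0,0,1,1,1,1,1,1,3,1,0,0,2,3,1,0,2,0,1]
Step 13: delete rx at [2, 8, 10, 12] -> counters=[1,0,0,1,0,2,0,0,0,1,0,1,0,1,3,1,0,0,2,3,1,0,2,0,1]
Step 14: delete ik at [14, 19, 22, 24] -> counters=[1,0,0,1,0,2,0,0,0,1,0,1,0,1,2,1,0,0,2,2,1,0,1,0,0]
Step 15: insert zs at [5, 14, 15, 19] -> counters=[1,0,0,1,0,3,0,0,0,1,0,1,0,1,3,2,0,0,2,3,1,0,1,0,0]
Step 16: delete cf at [3, 9, 18, 22] -> counters=[1,0,0,0,0,3,0,0,0,0,0,1,0,1,3,2,0,0,1,3,1,0,0,0,0]
Step 17: insert jvm at [11, 14, 18, 19] -> counters=[1,0,0,0,0,3,0,0,0,0,0,2,0,1,4,2,0,0,2,4,1,0,0,0,0]
Step 18: delete ch at [0, 5, 13, 20] -> counters=[0,0,0,0,0,2,0,0,0,0,0,2,0,0,4,2,0,0,2,4,0,0,0,0,0]
Step 19: insert ch at [0, 5, 13, 20] -> counters=[1,0,0,0,0,3,0,0,0,0,0,2,0,1,4,2,0,0,2,4,1,0,0,0,0]
Step 20: insert ch at [0, 5, 13, 20] -> counters=[2,0,0,0,0,4,0,0,0,0,0,2,0,2,4,2,0,0,2,4,2,0,0,0,0]
Step 21: insert ch at [0, 5, 13, 20] -> counters=[3,0,0,0,0,5,0,0,0,0,0,2,0,3,4,2,0,0,2,4,3,0,0,0,0]
Step 22: insert cf at [3, 9, 18, 22] -> counters=[3,0,0,1,0,5,0,0,0,1,0,2,0,3,4,2,0,0,3,4,3,0,1,0,0]
Step 23: delete zs at [5, 14, 15, 19] -> counters=[3,0,0,1,0,4,0,0,0,1,0,2,0,3,3,1,0,0,3,3,3,0,1,0,0]
Step 24: delete zs at [5, 14, 15, 19] -> counters=[3,0,0,1,0,3,0,0,0,1,0,2,0,3,2,0,0,0,3,2,3,0,1,0,0]
Step 25: delete jvm at [11, 14, 18, 19] -> counters=[3,0,0,1,0,3,0,0,0,1,0,1,0,3,1,0,0,0,2,1,3,0,1,0,0]
Step 26: delete cf at [3, 9, 18, 22] -> counters=[3,0,0,0,0,3,0,0,0,0,0,1,0,3,1,0,0,0,1,1,3,0,0,0,0]
Step 27: insert ch at [0, 5, 13, 20] -> counters=[4,0,0,0,0,4,0,0,0,0,0,1,0,4,1,0,0,0,1,1,4,0,0,0,0]
Step 28: insert s at [12, 19, 20, 22] -> counters=[4,0,0,0,0,4,0,0,0,0,0,1,1,4,1,0,0,0,1,2,5,0,1,0,0]
Query p: check counters[0]=4 counters[6]=0 counters[18]=1 counters[20]=5 -> no

Answer: no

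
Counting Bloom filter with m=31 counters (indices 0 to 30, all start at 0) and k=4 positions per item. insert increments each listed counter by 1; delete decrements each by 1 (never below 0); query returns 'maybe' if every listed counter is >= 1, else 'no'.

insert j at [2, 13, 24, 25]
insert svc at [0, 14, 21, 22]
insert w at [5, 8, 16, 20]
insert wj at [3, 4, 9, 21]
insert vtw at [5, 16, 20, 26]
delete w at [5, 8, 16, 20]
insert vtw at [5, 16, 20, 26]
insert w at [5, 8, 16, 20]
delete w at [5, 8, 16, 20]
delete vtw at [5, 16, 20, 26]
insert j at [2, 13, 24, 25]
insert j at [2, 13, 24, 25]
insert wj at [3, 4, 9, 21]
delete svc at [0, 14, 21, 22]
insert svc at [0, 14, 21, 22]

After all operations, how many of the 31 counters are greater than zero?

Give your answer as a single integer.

Answer: 15

Derivation:
Step 1: insert j at [2, 13, 24, 25] -> counters=[0,0,1,0,0,0,0,0,0,0,0,0,0,1,0,0,0,0,0,0,0,0,0,0,1,1,0,0,0,0,0]
Step 2: insert svc at [0, 14, 21, 22] -> counters=[1,0,1,0,0,0,0,0,0,0,0,0,0,1,1,0,0,0,0,0,0,1,1,0,1,1,0,0,0,0,0]
Step 3: insert w at [5, 8, 16, 20] -> counters=[1,0,1,0,0,1,0,0,1,0,0,0,0,1,1,0,1,0,0,0,1,1,1,0,1,1,0,0,0,0,0]
Step 4: insert wj at [3, 4, 9, 21] -> counters=[1,0,1,1,1,1,0,0,1,1,0,0,0,1,1,0,1,0,0,0,1,2,1,0,1,1,0,0,0,0,0]
Step 5: insert vtw at [5, 16, 20, 26] -> counters=[1,0,1,1,1,2,0,0,1,1,0,0,0,1,1,0,2,0,0,0,2,2,1,0,1,1,1,0,0,0,0]
Step 6: delete w at [5, 8, 16, 20] -> counters=[1,0,1,1,1,1,0,0,0,1,0,0,0,1,1,0,1,0,0,0,1,2,1,0,1,1,1,0,0,0,0]
Step 7: insert vtw at [5, 16, 20, 26] -> counters=[1,0,1,1,1,2,0,0,0,1,0,0,0,1,1,0,2,0,0,0,2,2,1,0,1,1,2,0,0,0,0]
Step 8: insert w at [5, 8, 16, 20] -> counters=[1,0,1,1,1,3,0,0,1,1,0,0,0,1,1,0,3,0,0,0,3,2,1,0,1,1,2,0,0,0,0]
Step 9: delete w at [5, 8, 16, 20] -> counters=[1,0,1,1,1,2,0,0,0,1,0,0,0,1,1,0,2,0,0,0,2,2,1,0,1,1,2,0,0,0,0]
Step 10: delete vtw at [5, 16, 20, 26] -> counters=[1,0,1,1,1,1,0,0,0,1,0,0,0,1,1,0,1,0,0,0,1,2,1,0,1,1,1,0,0,0,0]
Step 11: insert j at [2, 13, 24, 25] -> counters=[1,0,2,1,1,1,0,0,0,1,0,0,0,2,1,0,1,0,0,0,1,2,1,0,2,2,1,0,0,0,0]
Step 12: insert j at [2, 13, 24, 25] -> counters=[1,0,3,1,1,1,0,0,0,1,0,0,0,3,1,0,1,0,0,0,1,2,1,0,3,3,1,0,0,0,0]
Step 13: insert wj at [3, 4, 9, 21] -> counters=[1,0,3,2,2,1,0,0,0,2,0,0,0,3,1,0,1,0,0,0,1,3,1,0,3,3,1,0,0,0,0]
Step 14: delete svc at [0, 14, 21, 22] -> counters=[0,0,3,2,2,1,0,0,0,2,0,0,0,3,0,0,1,0,0,0,1,2,0,0,3,3,1,0,0,0,0]
Step 15: insert svc at [0, 14, 21, 22] -> counters=[1,0,3,2,2,1,0,0,0,2,0,0,0,3,1,0,1,0,0,0,1,3,1,0,3,3,1,0,0,0,0]
Final counters=[1,0,3,2,2,1,0,0,0,2,0,0,0,3,1,0,1,0,0,0,1,3,1,0,3,3,1,0,0,0,0] -> 15 nonzero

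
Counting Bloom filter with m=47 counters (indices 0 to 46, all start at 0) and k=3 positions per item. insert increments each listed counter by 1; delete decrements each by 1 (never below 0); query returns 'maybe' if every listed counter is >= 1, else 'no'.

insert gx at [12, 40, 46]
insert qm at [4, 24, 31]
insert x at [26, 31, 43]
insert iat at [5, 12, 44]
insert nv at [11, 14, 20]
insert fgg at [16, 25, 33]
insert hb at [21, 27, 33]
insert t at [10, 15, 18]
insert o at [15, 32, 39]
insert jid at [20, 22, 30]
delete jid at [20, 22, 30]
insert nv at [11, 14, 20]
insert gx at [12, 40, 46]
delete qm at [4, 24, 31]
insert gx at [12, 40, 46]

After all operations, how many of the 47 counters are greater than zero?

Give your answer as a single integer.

Step 1: insert gx at [12, 40, 46] -> counters=[0,0,0,0,0,0,0,0,0,0,0,0,1,0,0,0,0,0,0,0,0,0,0,0,0,0,0,0,0,0,0,0,0,0,0,0,0,0,0,0,1,0,0,0,0,0,1]
Step 2: insert qm at [4, 24, 31] -> counters=[0,0,0,0,1,0,0,0,0,0,0,0,1,0,0,0,0,0,0,0,0,0,0,0,1,0,0,0,0,0,0,1,0,0,0,0,0,0,0,0,1,0,0,0,0,0,1]
Step 3: insert x at [26, 31, 43] -> counters=[0,0,0,0,1,0,0,0,0,0,0,0,1,0,0,0,0,0,0,0,0,0,0,0,1,0,1,0,0,0,0,2,0,0,0,0,0,0,0,0,1,0,0,1,0,0,1]
Step 4: insert iat at [5, 12, 44] -> counters=[0,0,0,0,1,1,0,0,0,0,0,0,2,0,0,0,0,0,0,0,0,0,0,0,1,0,1,0,0,0,0,2,0,0,0,0,0,0,0,0,1,0,0,1,1,0,1]
Step 5: insert nv at [11, 14, 20] -> counters=[0,0,0,0,1,1,0,0,0,0,0,1,2,0,1,0,0,0,0,0,1,0,0,0,1,0,1,0,0,0,0,2,0,0,0,0,0,0,0,0,1,0,0,1,1,0,1]
Step 6: insert fgg at [16, 25, 33] -> counters=[0,0,0,0,1,1,0,0,0,0,0,1,2,0,1,0,1,0,0,0,1,0,0,0,1,1,1,0,0,0,0,2,0,1,0,0,0,0,0,0,1,0,0,1,1,0,1]
Step 7: insert hb at [21, 27, 33] -> counters=[0,0,0,0,1,1,0,0,0,0,0,1,2,0,1,0,1,0,0,0,1,1,0,0,1,1,1,1,0,0,0,2,0,2,0,0,0,0,0,0,1,0,0,1,1,0,1]
Step 8: insert t at [10, 15, 18] -> counters=[0,0,0,0,1,1,0,0,0,0,1,1,2,0,1,1,1,0,1,0,1,1,0,0,1,1,1,1,0,0,0,2,0,2,0,0,0,0,0,0,1,0,0,1,1,0,1]
Step 9: insert o at [15, 32, 39] -> counters=[0,0,0,0,1,1,0,0,0,0,1,1,2,0,1,2,1,0,1,0,1,1,0,0,1,1,1,1,0,0,0,2,1,2,0,0,0,0,0,1,1,0,0,1,1,0,1]
Step 10: insert jid at [20, 22, 30] -> counters=[0,0,0,0,1,1,0,0,0,0,1,1,2,0,1,2,1,0,1,0,2,1,1,0,1,1,1,1,0,0,1,2,1,2,0,0,0,0,0,1,1,0,0,1,1,0,1]
Step 11: delete jid at [20, 22, 30] -> counters=[0,0,0,0,1,1,0,0,0,0,1,1,2,0,1,2,1,0,1,0,1,1,0,0,1,1,1,1,0,0,0,2,1,2,0,0,0,0,0,1,1,0,0,1,1,0,1]
Step 12: insert nv at [11, 14, 20] -> counters=[0,0,0,0,1,1,0,0,0,0,1,2,2,0,2,2,1,0,1,0,2,1,0,0,1,1,1,1,0,0,0,2,1,2,0,0,0,0,0,1,1,0,0,1,1,0,1]
Step 13: insert gx at [12, 40, 46] -> counters=[0,0,0,0,1,1,0,0,0,0,1,2,3,0,2,2,1,0,1,0,2,1,0,0,1,1,1,1,0,0,0,2,1,2,0,0,0,0,0,1,2,0,0,1,1,0,2]
Step 14: delete qm at [4, 24, 31] -> counters=[0,0,0,0,0,1,0,0,0,0,1,2,3,0,2,2,1,0,1,0,2,1,0,0,0,1,1,1,0,0,0,1,1,2,0,0,0,0,0,1,2,0,0,1,1,0,2]
Step 15: insert gx at [12, 40, 46] -> counters=[0,0,0,0,0,1,0,0,0,0,1,2,4,0,2,2,1,0,1,0,2,1,0,0,0,1,1,1,0,0,0,1,1,2,0,0,0,0,0,1,3,0,0,1,1,0,3]
Final counters=[0,0,0,0,0,1,0,0,0,0,1,2,4,0,2,2,1,0,1,0,2,1,0,0,0,1,1,1,0,0,0,1,1,2,0,0,0,0,0,1,3,0,0,1,1,0,3] -> 21 nonzero

Answer: 21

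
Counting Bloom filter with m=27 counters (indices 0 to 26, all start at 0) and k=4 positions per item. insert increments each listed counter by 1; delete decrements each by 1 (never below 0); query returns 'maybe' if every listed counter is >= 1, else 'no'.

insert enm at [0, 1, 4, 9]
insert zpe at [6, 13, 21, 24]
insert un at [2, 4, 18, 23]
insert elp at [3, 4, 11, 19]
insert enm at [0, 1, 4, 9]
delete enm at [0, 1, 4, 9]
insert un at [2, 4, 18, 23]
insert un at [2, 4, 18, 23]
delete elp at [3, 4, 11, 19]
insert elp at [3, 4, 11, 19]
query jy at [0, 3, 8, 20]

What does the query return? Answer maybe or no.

Answer: no

Derivation:
Step 1: insert enm at [0, 1, 4, 9] -> counters=[1,1,0,0,1,0,0,0,0,1,0,0,0,0,0,0,0,0,0,0,0,0,0,0,0,0,0]
Step 2: insert zpe at [6, 13, 21, 24] -> counters=[1,1,0,0,1,0,1,0,0,1,0,0,0,1,0,0,0,0,0,0,0,1,0,0,1,0,0]
Step 3: insert un at [2, 4, 18, 23] -> counters=[1,1,1,0,2,0,1,0,0,1,0,0,0,1,0,0,0,0,1,0,0,1,0,1,1,0,0]
Step 4: insert elp at [3, 4, 11, 19] -> counters=[1,1,1,1,3,0,1,0,0,1,0,1,0,1,0,0,0,0,1,1,0,1,0,1,1,0,0]
Step 5: insert enm at [0, 1, 4, 9] -> counters=[2,2,1,1,4,0,1,0,0,2,0,1,0,1,0,0,0,0,1,1,0,1,0,1,1,0,0]
Step 6: delete enm at [0, 1, 4, 9] -> counters=[1,1,1,1,3,0,1,0,0,1,0,1,0,1,0,0,0,0,1,1,0,1,0,1,1,0,0]
Step 7: insert un at [2, 4, 18, 23] -> counters=[1,1,2,1,4,0,1,0,0,1,0,1,0,1,0,0,0,0,2,1,0,1,0,2,1,0,0]
Step 8: insert un at [2, 4, 18, 23] -> counters=[1,1,3,1,5,0,1,0,0,1,0,1,0,1,0,0,0,0,3,1,0,1,0,3,1,0,0]
Step 9: delete elp at [3, 4, 11, 19] -> counters=[1,1,3,0,4,0,1,0,0,1,0,0,0,1,0,0,0,0,3,0,0,1,0,3,1,0,0]
Step 10: insert elp at [3, 4, 11, 19] -> counters=[1,1,3,1,5,0,1,0,0,1,0,1,0,1,0,0,0,0,3,1,0,1,0,3,1,0,0]
Query jy: check counters[0]=1 counters[3]=1 counters[8]=0 counters[20]=0 -> no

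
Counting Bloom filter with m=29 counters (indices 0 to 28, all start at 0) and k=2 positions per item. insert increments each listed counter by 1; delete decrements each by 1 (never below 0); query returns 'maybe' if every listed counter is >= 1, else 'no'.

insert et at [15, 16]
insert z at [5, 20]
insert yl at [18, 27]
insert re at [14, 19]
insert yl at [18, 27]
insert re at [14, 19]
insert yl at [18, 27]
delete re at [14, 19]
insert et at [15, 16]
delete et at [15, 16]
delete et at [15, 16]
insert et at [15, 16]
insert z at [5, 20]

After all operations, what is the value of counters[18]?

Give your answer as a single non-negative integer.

Step 1: insert et at [15, 16] -> counters=[0,0,0,0,0,0,0,0,0,0,0,0,0,0,0,1,1,0,0,0,0,0,0,0,0,0,0,0,0]
Step 2: insert z at [5, 20] -> counters=[0,0,0,0,0,1,0,0,0,0,0,0,0,0,0,1,1,0,0,0,1,0,0,0,0,0,0,0,0]
Step 3: insert yl at [18, 27] -> counters=[0,0,0,0,0,1,0,0,0,0,0,0,0,0,0,1,1,0,1,0,1,0,0,0,0,0,0,1,0]
Step 4: insert re at [14, 19] -> counters=[0,0,0,0,0,1,0,0,0,0,0,0,0,0,1,1,1,0,1,1,1,0,0,0,0,0,0,1,0]
Step 5: insert yl at [18, 27] -> counters=[0,0,0,0,0,1,0,0,0,0,0,0,0,0,1,1,1,0,2,1,1,0,0,0,0,0,0,2,0]
Step 6: insert re at [14, 19] -> counters=[0,0,0,0,0,1,0,0,0,0,0,0,0,0,2,1,1,0,2,2,1,0,0,0,0,0,0,2,0]
Step 7: insert yl at [18, 27] -> counters=[0,0,0,0,0,1,0,0,0,0,0,0,0,0,2,1,1,0,3,2,1,0,0,0,0,0,0,3,0]
Step 8: delete re at [14, 19] -> counters=[0,0,0,0,0,1,0,0,0,0,0,0,0,0,1,1,1,0,3,1,1,0,0,0,0,0,0,3,0]
Step 9: insert et at [15, 16] -> counters=[0,0,0,0,0,1,0,0,0,0,0,0,0,0,1,2,2,0,3,1,1,0,0,0,0,0,0,3,0]
Step 10: delete et at [15, 16] -> counters=[0,0,0,0,0,1,0,0,0,0,0,0,0,0,1,1,1,0,3,1,1,0,0,0,0,0,0,3,0]
Step 11: delete et at [15, 16] -> counters=[0,0,0,0,0,1,0,0,0,0,0,0,0,0,1,0,0,0,3,1,1,0,0,0,0,0,0,3,0]
Step 12: insert et at [15, 16] -> counters=[0,0,0,0,0,1,0,0,0,0,0,0,0,0,1,1,1,0,3,1,1,0,0,0,0,0,0,3,0]
Step 13: insert z at [5, 20] -> counters=[0,0,0,0,0,2,0,0,0,0,0,0,0,0,1,1,1,0,3,1,2,0,0,0,0,0,0,3,0]
Final counters=[0,0,0,0,0,2,0,0,0,0,0,0,0,0,1,1,1,0,3,1,2,0,0,0,0,0,0,3,0] -> counters[18]=3

Answer: 3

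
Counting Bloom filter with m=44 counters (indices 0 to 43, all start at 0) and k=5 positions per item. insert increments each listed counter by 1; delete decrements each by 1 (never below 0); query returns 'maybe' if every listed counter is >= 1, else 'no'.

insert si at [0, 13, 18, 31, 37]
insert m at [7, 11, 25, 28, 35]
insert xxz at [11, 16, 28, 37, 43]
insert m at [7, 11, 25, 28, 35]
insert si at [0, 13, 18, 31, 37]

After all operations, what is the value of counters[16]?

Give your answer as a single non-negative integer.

Answer: 1

Derivation:
Step 1: insert si at [0, 13, 18, 31, 37] -> counters=[1,0,0,0,0,0,0,0,0,0,0,0,0,1,0,0,0,0,1,0,0,0,0,0,0,0,0,0,0,0,0,1,0,0,0,0,0,1,0,0,0,0,0,0]
Step 2: insert m at [7, 11, 25, 28, 35] -> counters=[1,0,0,0,0,0,0,1,0,0,0,1,0,1,0,0,0,0,1,0,0,0,0,0,0,1,0,0,1,0,0,1,0,0,0,1,0,1,0,0,0,0,0,0]
Step 3: insert xxz at [11, 16, 28, 37, 43] -> counters=[1,0,0,0,0,0,0,1,0,0,0,2,0,1,0,0,1,0,1,0,0,0,0,0,0,1,0,0,2,0,0,1,0,0,0,1,0,2,0,0,0,0,0,1]
Step 4: insert m at [7, 11, 25, 28, 35] -> counters=[1,0,0,0,0,0,0,2,0,0,0,3,0,1,0,0,1,0,1,0,0,0,0,0,0,2,0,0,3,0,0,1,0,0,0,2,0,2,0,0,0,0,0,1]
Step 5: insert si at [0, 13, 18, 31, 37] -> counters=[2,0,0,0,0,0,0,2,0,0,0,3,0,2,0,0,1,0,2,0,0,0,0,0,0,2,0,0,3,0,0,2,0,0,0,2,0,3,0,0,0,0,0,1]
Final counters=[2,0,0,0,0,0,0,2,0,0,0,3,0,2,0,0,1,0,2,0,0,0,0,0,0,2,0,0,3,0,0,2,0,0,0,2,0,3,0,0,0,0,0,1] -> counters[16]=1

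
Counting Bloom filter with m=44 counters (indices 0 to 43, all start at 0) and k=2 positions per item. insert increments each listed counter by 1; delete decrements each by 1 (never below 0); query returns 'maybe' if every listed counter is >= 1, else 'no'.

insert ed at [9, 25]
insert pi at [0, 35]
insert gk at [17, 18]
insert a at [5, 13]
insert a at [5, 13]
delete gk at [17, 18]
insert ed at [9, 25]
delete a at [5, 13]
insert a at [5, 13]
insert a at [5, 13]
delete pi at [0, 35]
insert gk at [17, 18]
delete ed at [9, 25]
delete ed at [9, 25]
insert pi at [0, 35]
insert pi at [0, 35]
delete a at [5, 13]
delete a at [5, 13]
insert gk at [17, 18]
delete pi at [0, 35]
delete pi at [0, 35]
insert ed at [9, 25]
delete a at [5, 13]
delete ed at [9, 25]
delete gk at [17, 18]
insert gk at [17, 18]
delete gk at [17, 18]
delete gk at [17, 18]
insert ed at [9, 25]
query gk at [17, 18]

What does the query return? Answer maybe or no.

Answer: no

Derivation:
Step 1: insert ed at [9, 25] -> counters=[0,0,0,0,0,0,0,0,0,1,0,0,0,0,0,0,0,0,0,0,0,0,0,0,0,1,0,0,0,0,0,0,0,0,0,0,0,0,0,0,0,0,0,0]
Step 2: insert pi at [0, 35] -> counters=[1,0,0,0,0,0,0,0,0,1,0,0,0,0,0,0,0,0,0,0,0,0,0,0,0,1,0,0,0,0,0,0,0,0,0,1,0,0,0,0,0,0,0,0]
Step 3: insert gk at [17, 18] -> counters=[1,0,0,0,0,0,0,0,0,1,0,0,0,0,0,0,0,1,1,0,0,0,0,0,0,1,0,0,0,0,0,0,0,0,0,1,0,0,0,0,0,0,0,0]
Step 4: insert a at [5, 13] -> counters=[1,0,0,0,0,1,0,0,0,1,0,0,0,1,0,0,0,1,1,0,0,0,0,0,0,1,0,0,0,0,0,0,0,0,0,1,0,0,0,0,0,0,0,0]
Step 5: insert a at [5, 13] -> counters=[1,0,0,0,0,2,0,0,0,1,0,0,0,2,0,0,0,1,1,0,0,0,0,0,0,1,0,0,0,0,0,0,0,0,0,1,0,0,0,0,0,0,0,0]
Step 6: delete gk at [17, 18] -> counters=[1,0,0,0,0,2,0,0,0,1,0,0,0,2,0,0,0,0,0,0,0,0,0,0,0,1,0,0,0,0,0,0,0,0,0,1,0,0,0,0,0,0,0,0]
Step 7: insert ed at [9, 25] -> counters=[1,0,0,0,0,2,0,0,0,2,0,0,0,2,0,0,0,0,0,0,0,0,0,0,0,2,0,0,0,0,0,0,0,0,0,1,0,0,0,0,0,0,0,0]
Step 8: delete a at [5, 13] -> counters=[1,0,0,0,0,1,0,0,0,2,0,0,0,1,0,0,0,0,0,0,0,0,0,0,0,2,0,0,0,0,0,0,0,0,0,1,0,0,0,0,0,0,0,0]
Step 9: insert a at [5, 13] -> counters=[1,0,0,0,0,2,0,0,0,2,0,0,0,2,0,0,0,0,0,0,0,0,0,0,0,2,0,0,0,0,0,0,0,0,0,1,0,0,0,0,0,0,0,0]
Step 10: insert a at [5, 13] -> counters=[1,0,0,0,0,3,0,0,0,2,0,0,0,3,0,0,0,0,0,0,0,0,0,0,0,2,0,0,0,0,0,0,0,0,0,1,0,0,0,0,0,0,0,0]
Step 11: delete pi at [0, 35] -> counters=[0,0,0,0,0,3,0,0,0,2,0,0,0,3,0,0,0,0,0,0,0,0,0,0,0,2,0,0,0,0,0,0,0,0,0,0,0,0,0,0,0,0,0,0]
Step 12: insert gk at [17, 18] -> counters=[0,0,0,0,0,3,0,0,0,2,0,0,0,3,0,0,0,1,1,0,0,0,0,0,0,2,0,0,0,0,0,0,0,0,0,0,0,0,0,0,0,0,0,0]
Step 13: delete ed at [9, 25] -> counters=[0,0,0,0,0,3,0,0,0,1,0,0,0,3,0,0,0,1,1,0,0,0,0,0,0,1,0,0,0,0,0,0,0,0,0,0,0,0,0,0,0,0,0,0]
Step 14: delete ed at [9, 25] -> counters=[0,0,0,0,0,3,0,0,0,0,0,0,0,3,0,0,0,1,1,0,0,0,0,0,0,0,0,0,0,0,0,0,0,0,0,0,0,0,0,0,0,0,0,0]
Step 15: insert pi at [0, 35] -> counters=[1,0,0,0,0,3,0,0,0,0,0,0,0,3,0,0,0,1,1,0,0,0,0,0,0,0,0,0,0,0,0,0,0,0,0,1,0,0,0,0,0,0,0,0]
Step 16: insert pi at [0, 35] -> counters=[2,0,0,0,0,3,0,0,0,0,0,0,0,3,0,0,0,1,1,0,0,0,0,0,0,0,0,0,0,0,0,0,0,0,0,2,0,0,0,0,0,0,0,0]
Step 17: delete a at [5, 13] -> counters=[2,0,0,0,0,2,0,0,0,0,0,0,0,2,0,0,0,1,1,0,0,0,0,0,0,0,0,0,0,0,0,0,0,0,0,2,0,0,0,0,0,0,0,0]
Step 18: delete a at [5, 13] -> counters=[2,0,0,0,0,1,0,0,0,0,0,0,0,1,0,0,0,1,1,0,0,0,0,0,0,0,0,0,0,0,0,0,0,0,0,2,0,0,0,0,0,0,0,0]
Step 19: insert gk at [17, 18] -> counters=[2,0,0,0,0,1,0,0,0,0,0,0,0,1,0,0,0,2,2,0,0,0,0,0,0,0,0,0,0,0,0,0,0,0,0,2,0,0,0,0,0,0,0,0]
Step 20: delete pi at [0, 35] -> counters=[1,0,0,0,0,1,0,0,0,0,0,0,0,1,0,0,0,2,2,0,0,0,0,0,0,0,0,0,0,0,0,0,0,0,0,1,0,0,0,0,0,0,0,0]
Step 21: delete pi at [0, 35] -> counters=[0,0,0,0,0,1,0,0,0,0,0,0,0,1,0,0,0,2,2,0,0,0,0,0,0,0,0,0,0,0,0,0,0,0,0,0,0,0,0,0,0,0,0,0]
Step 22: insert ed at [9, 25] -> counters=[0,0,0,0,0,1,0,0,0,1,0,0,0,1,0,0,0,2,2,0,0,0,0,0,0,1,0,0,0,0,0,0,0,0,0,0,0,0,0,0,0,0,0,0]
Step 23: delete a at [5, 13] -> counters=[0,0,0,0,0,0,0,0,0,1,0,0,0,0,0,0,0,2,2,0,0,0,0,0,0,1,0,0,0,0,0,0,0,0,0,0,0,0,0,0,0,0,0,0]
Step 24: delete ed at [9, 25] -> counters=[0,0,0,0,0,0,0,0,0,0,0,0,0,0,0,0,0,2,2,0,0,0,0,0,0,0,0,0,0,0,0,0,0,0,0,0,0,0,0,0,0,0,0,0]
Step 25: delete gk at [17, 18] -> counters=[0,0,0,0,0,0,0,0,0,0,0,0,0,0,0,0,0,1,1,0,0,0,0,0,0,0,0,0,0,0,0,0,0,0,0,0,0,0,0,0,0,0,0,0]
Step 26: insert gk at [17, 18] -> counters=[0,0,0,0,0,0,0,0,0,0,0,0,0,0,0,0,0,2,2,0,0,0,0,0,0,0,0,0,0,0,0,0,0,0,0,0,0,0,0,0,0,0,0,0]
Step 27: delete gk at [17, 18] -> counters=[0,0,0,0,0,0,0,0,0,0,0,0,0,0,0,0,0,1,1,0,0,0,0,0,0,0,0,0,0,0,0,0,0,0,0,0,0,0,0,0,0,0,0,0]
Step 28: delete gk at [17, 18] -> counters=[0,0,0,0,0,0,0,0,0,0,0,0,0,0,0,0,0,0,0,0,0,0,0,0,0,0,0,0,0,0,0,0,0,0,0,0,0,0,0,0,0,0,0,0]
Step 29: insert ed at [9, 25] -> counters=[0,0,0,0,0,0,0,0,0,1,0,0,0,0,0,0,0,0,0,0,0,0,0,0,0,1,0,0,0,0,0,0,0,0,0,0,0,0,0,0,0,0,0,0]
Query gk: check counters[17]=0 counters[18]=0 -> no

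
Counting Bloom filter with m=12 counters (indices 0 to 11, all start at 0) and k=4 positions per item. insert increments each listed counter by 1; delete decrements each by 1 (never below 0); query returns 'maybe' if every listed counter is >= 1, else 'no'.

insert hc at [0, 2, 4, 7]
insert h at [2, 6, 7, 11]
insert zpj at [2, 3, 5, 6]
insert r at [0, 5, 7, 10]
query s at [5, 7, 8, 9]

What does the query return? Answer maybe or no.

Step 1: insert hc at [0, 2, 4, 7] -> counters=[1,0,1,0,1,0,0,1,0,0,0,0]
Step 2: insert h at [2, 6, 7, 11] -> counters=[1,0,2,0,1,0,1,2,0,0,0,1]
Step 3: insert zpj at [2, 3, 5, 6] -> counters=[1,0,3,1,1,1,2,2,0,0,0,1]
Step 4: insert r at [0, 5, 7, 10] -> counters=[2,0,3,1,1,2,2,3,0,0,1,1]
Query s: check counters[5]=2 counters[7]=3 counters[8]=0 counters[9]=0 -> no

Answer: no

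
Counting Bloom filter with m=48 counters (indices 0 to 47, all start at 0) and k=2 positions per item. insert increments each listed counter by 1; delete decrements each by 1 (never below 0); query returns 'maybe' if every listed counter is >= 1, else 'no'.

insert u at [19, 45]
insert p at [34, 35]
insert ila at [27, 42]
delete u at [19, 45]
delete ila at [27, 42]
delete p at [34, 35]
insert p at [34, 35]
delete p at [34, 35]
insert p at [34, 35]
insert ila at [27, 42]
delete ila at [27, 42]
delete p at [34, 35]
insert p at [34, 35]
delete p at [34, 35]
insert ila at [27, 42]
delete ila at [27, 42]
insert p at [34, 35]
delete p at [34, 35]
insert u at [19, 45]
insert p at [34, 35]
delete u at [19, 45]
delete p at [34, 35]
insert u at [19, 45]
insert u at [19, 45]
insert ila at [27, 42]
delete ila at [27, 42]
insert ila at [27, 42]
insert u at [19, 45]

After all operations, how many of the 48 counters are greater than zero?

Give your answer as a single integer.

Step 1: insert u at [19, 45] -> counters=[0,0,0,0,0,0,0,0,0,0,0,0,0,0,0,0,0,0,0,1,0,0,0,0,0,0,0,0,0,0,0,0,0,0,0,0,0,0,0,0,0,0,0,0,0,1,0,0]
Step 2: insert p at [34, 35] -> counters=[0,0,0,0,0,0,0,0,0,0,0,0,0,0,0,0,0,0,0,1,0,0,0,0,0,0,0,0,0,0,0,0,0,0,1,1,0,0,0,0,0,0,0,0,0,1,0,0]
Step 3: insert ila at [27, 42] -> counters=[0,0,0,0,0,0,0,0,0,0,0,0,0,0,0,0,0,0,0,1,0,0,0,0,0,0,0,1,0,0,0,0,0,0,1,1,0,0,0,0,0,0,1,0,0,1,0,0]
Step 4: delete u at [19, 45] -> counters=[0,0,0,0,0,0,0,0,0,0,0,0,0,0,0,0,0,0,0,0,0,0,0,0,0,0,0,1,0,0,0,0,0,0,1,1,0,0,0,0,0,0,1,0,0,0,0,0]
Step 5: delete ila at [27, 42] -> counters=[0,0,0,0,0,0,0,0,0,0,0,0,0,0,0,0,0,0,0,0,0,0,0,0,0,0,0,0,0,0,0,0,0,0,1,1,0,0,0,0,0,0,0,0,0,0,0,0]
Step 6: delete p at [34, 35] -> counters=[0,0,0,0,0,0,0,0,0,0,0,0,0,0,0,0,0,0,0,0,0,0,0,0,0,0,0,0,0,0,0,0,0,0,0,0,0,0,0,0,0,0,0,0,0,0,0,0]
Step 7: insert p at [34, 35] -> counters=[0,0,0,0,0,0,0,0,0,0,0,0,0,0,0,0,0,0,0,0,0,0,0,0,0,0,0,0,0,0,0,0,0,0,1,1,0,0,0,0,0,0,0,0,0,0,0,0]
Step 8: delete p at [34, 35] -> counters=[0,0,0,0,0,0,0,0,0,0,0,0,0,0,0,0,0,0,0,0,0,0,0,0,0,0,0,0,0,0,0,0,0,0,0,0,0,0,0,0,0,0,0,0,0,0,0,0]
Step 9: insert p at [34, 35] -> counters=[0,0,0,0,0,0,0,0,0,0,0,0,0,0,0,0,0,0,0,0,0,0,0,0,0,0,0,0,0,0,0,0,0,0,1,1,0,0,0,0,0,0,0,0,0,0,0,0]
Step 10: insert ila at [27, 42] -> counters=[0,0,0,0,0,0,0,0,0,0,0,0,0,0,0,0,0,0,0,0,0,0,0,0,0,0,0,1,0,0,0,0,0,0,1,1,0,0,0,0,0,0,1,0,0,0,0,0]
Step 11: delete ila at [27, 42] -> counters=[0,0,0,0,0,0,0,0,0,0,0,0,0,0,0,0,0,0,0,0,0,0,0,0,0,0,0,0,0,0,0,0,0,0,1,1,0,0,0,0,0,0,0,0,0,0,0,0]
Step 12: delete p at [34, 35] -> counters=[0,0,0,0,0,0,0,0,0,0,0,0,0,0,0,0,0,0,0,0,0,0,0,0,0,0,0,0,0,0,0,0,0,0,0,0,0,0,0,0,0,0,0,0,0,0,0,0]
Step 13: insert p at [34, 35] -> counters=[0,0,0,0,0,0,0,0,0,0,0,0,0,0,0,0,0,0,0,0,0,0,0,0,0,0,0,0,0,0,0,0,0,0,1,1,0,0,0,0,0,0,0,0,0,0,0,0]
Step 14: delete p at [34, 35] -> counters=[0,0,0,0,0,0,0,0,0,0,0,0,0,0,0,0,0,0,0,0,0,0,0,0,0,0,0,0,0,0,0,0,0,0,0,0,0,0,0,0,0,0,0,0,0,0,0,0]
Step 15: insert ila at [27, 42] -> counters=[0,0,0,0,0,0,0,0,0,0,0,0,0,0,0,0,0,0,0,0,0,0,0,0,0,0,0,1,0,0,0,0,0,0,0,0,0,0,0,0,0,0,1,0,0,0,0,0]
Step 16: delete ila at [27, 42] -> counters=[0,0,0,0,0,0,0,0,0,0,0,0,0,0,0,0,0,0,0,0,0,0,0,0,0,0,0,0,0,0,0,0,0,0,0,0,0,0,0,0,0,0,0,0,0,0,0,0]
Step 17: insert p at [34, 35] -> counters=[0,0,0,0,0,0,0,0,0,0,0,0,0,0,0,0,0,0,0,0,0,0,0,0,0,0,0,0,0,0,0,0,0,0,1,1,0,0,0,0,0,0,0,0,0,0,0,0]
Step 18: delete p at [34, 35] -> counters=[0,0,0,0,0,0,0,0,0,0,0,0,0,0,0,0,0,0,0,0,0,0,0,0,0,0,0,0,0,0,0,0,0,0,0,0,0,0,0,0,0,0,0,0,0,0,0,0]
Step 19: insert u at [19, 45] -> counters=[0,0,0,0,0,0,0,0,0,0,0,0,0,0,0,0,0,0,0,1,0,0,0,0,0,0,0,0,0,0,0,0,0,0,0,0,0,0,0,0,0,0,0,0,0,1,0,0]
Step 20: insert p at [34, 35] -> counters=[0,0,0,0,0,0,0,0,0,0,0,0,0,0,0,0,0,0,0,1,0,0,0,0,0,0,0,0,0,0,0,0,0,0,1,1,0,0,0,0,0,0,0,0,0,1,0,0]
Step 21: delete u at [19, 45] -> counters=[0,0,0,0,0,0,0,0,0,0,0,0,0,0,0,0,0,0,0,0,0,0,0,0,0,0,0,0,0,0,0,0,0,0,1,1,0,0,0,0,0,0,0,0,0,0,0,0]
Step 22: delete p at [34, 35] -> counters=[0,0,0,0,0,0,0,0,0,0,0,0,0,0,0,0,0,0,0,0,0,0,0,0,0,0,0,0,0,0,0,0,0,0,0,0,0,0,0,0,0,0,0,0,0,0,0,0]
Step 23: insert u at [19, 45] -> counters=[0,0,0,0,0,0,0,0,0,0,0,0,0,0,0,0,0,0,0,1,0,0,0,0,0,0,0,0,0,0,0,0,0,0,0,0,0,0,0,0,0,0,0,0,0,1,0,0]
Step 24: insert u at [19, 45] -> counters=[0,0,0,0,0,0,0,0,0,0,0,0,0,0,0,0,0,0,0,2,0,0,0,0,0,0,0,0,0,0,0,0,0,0,0,0,0,0,0,0,0,0,0,0,0,2,0,0]
Step 25: insert ila at [27, 42] -> counters=[0,0,0,0,0,0,0,0,0,0,0,0,0,0,0,0,0,0,0,2,0,0,0,0,0,0,0,1,0,0,0,0,0,0,0,0,0,0,0,0,0,0,1,0,0,2,0,0]
Step 26: delete ila at [27, 42] -> counters=[0,0,0,0,0,0,0,0,0,0,0,0,0,0,0,0,0,0,0,2,0,0,0,0,0,0,0,0,0,0,0,0,0,0,0,0,0,0,0,0,0,0,0,0,0,2,0,0]
Step 27: insert ila at [27, 42] -> counters=[0,0,0,0,0,0,0,0,0,0,0,0,0,0,0,0,0,0,0,2,0,0,0,0,0,0,0,1,0,0,0,0,0,0,0,0,0,0,0,0,0,0,1,0,0,2,0,0]
Step 28: insert u at [19, 45] -> counters=[0,0,0,0,0,0,0,0,0,0,0,0,0,0,0,0,0,0,0,3,0,0,0,0,0,0,0,1,0,0,0,0,0,0,0,0,0,0,0,0,0,0,1,0,0,3,0,0]
Final counters=[0,0,0,0,0,0,0,0,0,0,0,0,0,0,0,0,0,0,0,3,0,0,0,0,0,0,0,1,0,0,0,0,0,0,0,0,0,0,0,0,0,0,1,0,0,3,0,0] -> 4 nonzero

Answer: 4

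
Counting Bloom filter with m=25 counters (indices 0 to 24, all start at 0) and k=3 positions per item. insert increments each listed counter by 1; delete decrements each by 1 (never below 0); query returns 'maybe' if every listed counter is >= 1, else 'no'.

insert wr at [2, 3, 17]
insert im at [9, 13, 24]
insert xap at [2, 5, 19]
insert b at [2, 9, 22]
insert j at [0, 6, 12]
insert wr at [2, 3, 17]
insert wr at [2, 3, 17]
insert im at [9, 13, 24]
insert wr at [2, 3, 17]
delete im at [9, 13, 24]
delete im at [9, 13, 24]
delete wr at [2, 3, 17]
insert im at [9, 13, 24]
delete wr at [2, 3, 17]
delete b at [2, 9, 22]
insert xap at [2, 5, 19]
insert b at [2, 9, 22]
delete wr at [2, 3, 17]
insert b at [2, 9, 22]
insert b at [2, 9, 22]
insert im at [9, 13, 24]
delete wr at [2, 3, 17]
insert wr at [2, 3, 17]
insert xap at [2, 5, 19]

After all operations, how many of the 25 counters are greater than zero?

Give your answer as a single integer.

Step 1: insert wr at [2, 3, 17] -> counters=[0,0,1,1,0,0,0,0,0,0,0,0,0,0,0,0,0,1,0,0,0,0,0,0,0]
Step 2: insert im at [9, 13, 24] -> counters=[0,0,1,1,0,0,0,0,0,1,0,0,0,1,0,0,0,1,0,0,0,0,0,0,1]
Step 3: insert xap at [2, 5, 19] -> counters=[0,0,2,1,0,1,0,0,0,1,0,0,0,1,0,0,0,1,0,1,0,0,0,0,1]
Step 4: insert b at [2, 9, 22] -> counters=[0,0,3,1,0,1,0,0,0,2,0,0,0,1,0,0,0,1,0,1,0,0,1,0,1]
Step 5: insert j at [0, 6, 12] -> counters=[1,0,3,1,0,1,1,0,0,2,0,0,1,1,0,0,0,1,0,1,0,0,1,0,1]
Step 6: insert wr at [2, 3, 17] -> counters=[1,0,4,2,0,1,1,0,0,2,0,0,1,1,0,0,0,2,0,1,0,0,1,0,1]
Step 7: insert wr at [2, 3, 17] -> counters=[1,0,5,3,0,1,1,0,0,2,0,0,1,1,0,0,0,3,0,1,0,0,1,0,1]
Step 8: insert im at [9, 13, 24] -> counters=[1,0,5,3,0,1,1,0,0,3,0,0,1,2,0,0,0,3,0,1,0,0,1,0,2]
Step 9: insert wr at [2, 3, 17] -> counters=[1,0,6,4,0,1,1,0,0,3,0,0,1,2,0,0,0,4,0,1,0,0,1,0,2]
Step 10: delete im at [9, 13, 24] -> counters=[1,0,6,4,0,1,1,0,0,2,0,0,1,1,0,0,0,4,0,1,0,0,1,0,1]
Step 11: delete im at [9, 13, 24] -> counters=[1,0,6,4,0,1,1,0,0,1,0,0,1,0,0,0,0,4,0,1,0,0,1,0,0]
Step 12: delete wr at [2, 3, 17] -> counters=[1,0,5,3,0,1,1,0,0,1,0,0,1,0,0,0,0,3,0,1,0,0,1,0,0]
Step 13: insert im at [9, 13, 24] -> counters=[1,0,5,3,0,1,1,0,0,2,0,0,1,1,0,0,0,3,0,1,0,0,1,0,1]
Step 14: delete wr at [2, 3, 17] -> counters=[1,0,4,2,0,1,1,0,0,2,0,0,1,1,0,0,0,2,0,1,0,0,1,0,1]
Step 15: delete b at [2, 9, 22] -> counters=[1,0,3,2,0,1,1,0,0,1,0,0,1,1,0,0,0,2,0,1,0,0,0,0,1]
Step 16: insert xap at [2, 5, 19] -> counters=[1,0,4,2,0,2,1,0,0,1,0,0,1,1,0,0,0,2,0,2,0,0,0,0,1]
Step 17: insert b at [2, 9, 22] -> counters=[1,0,5,2,0,2,1,0,0,2,0,0,1,1,0,0,0,2,0,2,0,0,1,0,1]
Step 18: delete wr at [2, 3, 17] -> counters=[1,0,4,1,0,2,1,0,0,2,0,0,1,1,0,0,0,1,0,2,0,0,1,0,1]
Step 19: insert b at [2, 9, 22] -> counters=[1,0,5,1,0,2,1,0,0,3,0,0,1,1,0,0,0,1,0,2,0,0,2,0,1]
Step 20: insert b at [2, 9, 22] -> counters=[1,0,6,1,0,2,1,0,0,4,0,0,1,1,0,0,0,1,0,2,0,0,3,0,1]
Step 21: insert im at [9, 13, 24] -> counters=[1,0,6,1,0,2,1,0,0,5,0,0,1,2,0,0,0,1,0,2,0,0,3,0,2]
Step 22: delete wr at [2, 3, 17] -> counters=[1,0,5,0,0,2,1,0,0,5,0,0,1,2,0,0,0,0,0,2,0,0,3,0,2]
Step 23: insert wr at [2, 3, 17] -> counters=[1,0,6,1,0,2,1,0,0,5,0,0,1,2,0,0,0,1,0,2,0,0,3,0,2]
Step 24: insert xap at [2, 5, 19] -> counters=[1,0,7,1,0,3,1,0,0,5,0,0,1,2,0,0,0,1,0,3,0,0,3,0,2]
Final counters=[1,0,7,1,0,3,1,0,0,5,0,0,1,2,0,0,0,1,0,3,0,0,3,0,2] -> 12 nonzero

Answer: 12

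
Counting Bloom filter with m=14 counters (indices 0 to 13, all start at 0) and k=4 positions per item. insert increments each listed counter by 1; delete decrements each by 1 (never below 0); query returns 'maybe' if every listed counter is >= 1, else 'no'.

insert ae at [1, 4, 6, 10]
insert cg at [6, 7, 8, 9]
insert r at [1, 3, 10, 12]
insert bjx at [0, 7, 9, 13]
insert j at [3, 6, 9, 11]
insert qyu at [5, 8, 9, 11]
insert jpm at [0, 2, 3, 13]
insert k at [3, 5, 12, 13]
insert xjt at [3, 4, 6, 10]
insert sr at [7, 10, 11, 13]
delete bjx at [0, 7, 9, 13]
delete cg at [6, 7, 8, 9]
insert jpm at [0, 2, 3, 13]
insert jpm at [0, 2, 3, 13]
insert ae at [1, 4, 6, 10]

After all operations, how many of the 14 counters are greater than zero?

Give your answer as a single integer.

Step 1: insert ae at [1, 4, 6, 10] -> counters=[0,1,0,0,1,0,1,0,0,0,1,0,0,0]
Step 2: insert cg at [6, 7, 8, 9] -> counters=[0,1,0,0,1,0,2,1,1,1,1,0,0,0]
Step 3: insert r at [1, 3, 10, 12] -> counters=[0,2,0,1,1,0,2,1,1,1,2,0,1,0]
Step 4: insert bjx at [0, 7, 9, 13] -> counters=[1,2,0,1,1,0,2,2,1,2,2,0,1,1]
Step 5: insert j at [3, 6, 9, 11] -> counters=[1,2,0,2,1,0,3,2,1,3,2,1,1,1]
Step 6: insert qyu at [5, 8, 9, 11] -> counters=[1,2,0,2,1,1,3,2,2,4,2,2,1,1]
Step 7: insert jpm at [0, 2, 3, 13] -> counters=[2,2,1,3,1,1,3,2,2,4,2,2,1,2]
Step 8: insert k at [3, 5, 12, 13] -> counters=[2,2,1,4,1,2,3,2,2,4,2,2,2,3]
Step 9: insert xjt at [3, 4, 6, 10] -> counters=[2,2,1,5,2,2,4,2,2,4,3,2,2,3]
Step 10: insert sr at [7, 10, 11, 13] -> counters=[2,2,1,5,2,2,4,3,2,4,4,3,2,4]
Step 11: delete bjx at [0, 7, 9, 13] -> counters=[1,2,1,5,2,2,4,2,2,3,4,3,2,3]
Step 12: delete cg at [6, 7, 8, 9] -> counters=[1,2,1,5,2,2,3,1,1,2,4,3,2,3]
Step 13: insert jpm at [0, 2, 3, 13] -> counters=[2,2,2,6,2,2,3,1,1,2,4,3,2,4]
Step 14: insert jpm at [0, 2, 3, 13] -> counters=[3,2,3,7,2,2,3,1,1,2,4,3,2,5]
Step 15: insert ae at [1, 4, 6, 10] -> counters=[3,3,3,7,3,2,4,1,1,2,5,3,2,5]
Final counters=[3,3,3,7,3,2,4,1,1,2,5,3,2,5] -> 14 nonzero

Answer: 14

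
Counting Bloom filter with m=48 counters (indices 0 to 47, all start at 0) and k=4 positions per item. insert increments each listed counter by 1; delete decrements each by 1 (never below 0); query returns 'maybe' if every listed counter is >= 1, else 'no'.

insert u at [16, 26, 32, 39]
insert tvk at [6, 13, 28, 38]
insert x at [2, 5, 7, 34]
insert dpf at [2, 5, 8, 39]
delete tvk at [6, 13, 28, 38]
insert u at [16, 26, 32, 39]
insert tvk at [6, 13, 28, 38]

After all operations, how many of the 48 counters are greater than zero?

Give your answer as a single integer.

Answer: 13

Derivation:
Step 1: insert u at [16, 26, 32, 39] -> counters=[0,0,0,0,0,0,0,0,0,0,0,0,0,0,0,0,1,0,0,0,0,0,0,0,0,0,1,0,0,0,0,0,1,0,0,0,0,0,0,1,0,0,0,0,0,0,0,0]
Step 2: insert tvk at [6, 13, 28, 38] -> counters=[0,0,0,0,0,0,1,0,0,0,0,0,0,1,0,0,1,0,0,0,0,0,0,0,0,0,1,0,1,0,0,0,1,0,0,0,0,0,1,1,0,0,0,0,0,0,0,0]
Step 3: insert x at [2, 5, 7, 34] -> counters=[0,0,1,0,0,1,1,1,0,0,0,0,0,1,0,0,1,0,0,0,0,0,0,0,0,0,1,0,1,0,0,0,1,0,1,0,0,0,1,1,0,0,0,0,0,0,0,0]
Step 4: insert dpf at [2, 5, 8, 39] -> counters=[0,0,2,0,0,2,1,1,1,0,0,0,0,1,0,0,1,0,0,0,0,0,0,0,0,0,1,0,1,0,0,0,1,0,1,0,0,0,1,2,0,0,0,0,0,0,0,0]
Step 5: delete tvk at [6, 13, 28, 38] -> counters=[0,0,2,0,0,2,0,1,1,0,0,0,0,0,0,0,1,0,0,0,0,0,0,0,0,0,1,0,0,0,0,0,1,0,1,0,0,0,0,2,0,0,0,0,0,0,0,0]
Step 6: insert u at [16, 26, 32, 39] -> counters=[0,0,2,0,0,2,0,1,1,0,0,0,0,0,0,0,2,0,0,0,0,0,0,0,0,0,2,0,0,0,0,0,2,0,1,0,0,0,0,3,0,0,0,0,0,0,0,0]
Step 7: insert tvk at [6, 13, 28, 38] -> counters=[0,0,2,0,0,2,1,1,1,0,0,0,0,1,0,0,2,0,0,0,0,0,0,0,0,0,2,0,1,0,0,0,2,0,1,0,0,0,1,3,0,0,0,0,0,0,0,0]
Final counters=[0,0,2,0,0,2,1,1,1,0,0,0,0,1,0,0,2,0,0,0,0,0,0,0,0,0,2,0,1,0,0,0,2,0,1,0,0,0,1,3,0,0,0,0,0,0,0,0] -> 13 nonzero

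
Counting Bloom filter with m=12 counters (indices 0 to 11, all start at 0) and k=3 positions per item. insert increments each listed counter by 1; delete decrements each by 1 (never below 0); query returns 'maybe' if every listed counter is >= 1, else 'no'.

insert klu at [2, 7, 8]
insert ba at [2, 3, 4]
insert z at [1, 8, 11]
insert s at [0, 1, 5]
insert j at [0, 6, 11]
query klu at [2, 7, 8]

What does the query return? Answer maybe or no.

Answer: maybe

Derivation:
Step 1: insert klu at [2, 7, 8] -> counters=[0,0,1,0,0,0,0,1,1,0,0,0]
Step 2: insert ba at [2, 3, 4] -> counters=[0,0,2,1,1,0,0,1,1,0,0,0]
Step 3: insert z at [1, 8, 11] -> counters=[0,1,2,1,1,0,0,1,2,0,0,1]
Step 4: insert s at [0, 1, 5] -> counters=[1,2,2,1,1,1,0,1,2,0,0,1]
Step 5: insert j at [0, 6, 11] -> counters=[2,2,2,1,1,1,1,1,2,0,0,2]
Query klu: check counters[2]=2 counters[7]=1 counters[8]=2 -> maybe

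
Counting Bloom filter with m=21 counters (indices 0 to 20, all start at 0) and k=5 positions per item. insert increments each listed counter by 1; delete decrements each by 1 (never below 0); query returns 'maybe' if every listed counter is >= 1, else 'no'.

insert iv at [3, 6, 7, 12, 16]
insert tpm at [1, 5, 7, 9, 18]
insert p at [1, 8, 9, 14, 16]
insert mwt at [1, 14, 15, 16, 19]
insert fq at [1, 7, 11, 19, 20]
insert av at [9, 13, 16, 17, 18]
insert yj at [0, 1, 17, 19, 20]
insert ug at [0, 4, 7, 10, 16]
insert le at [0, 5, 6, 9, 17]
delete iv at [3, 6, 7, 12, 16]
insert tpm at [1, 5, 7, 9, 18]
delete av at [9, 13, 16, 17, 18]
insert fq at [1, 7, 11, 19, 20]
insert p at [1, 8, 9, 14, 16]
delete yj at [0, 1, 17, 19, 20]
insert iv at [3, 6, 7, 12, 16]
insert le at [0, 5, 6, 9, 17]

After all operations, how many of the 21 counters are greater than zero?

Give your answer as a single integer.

Answer: 19

Derivation:
Step 1: insert iv at [3, 6, 7, 12, 16] -> counters=[0,0,0,1,0,0,1,1,0,0,0,0,1,0,0,0,1,0,0,0,0]
Step 2: insert tpm at [1, 5, 7, 9, 18] -> counters=[0,1,0,1,0,1,1,2,0,1,0,0,1,0,0,0,1,0,1,0,0]
Step 3: insert p at [1, 8, 9, 14, 16] -> counters=[0,2,0,1,0,1,1,2,1,2,0,0,1,0,1,0,2,0,1,0,0]
Step 4: insert mwt at [1, 14, 15, 16, 19] -> counters=[0,3,0,1,0,1,1,2,1,2,0,0,1,0,2,1,3,0,1,1,0]
Step 5: insert fq at [1, 7, 11, 19, 20] -> counters=[0,4,0,1,0,1,1,3,1,2,0,1,1,0,2,1,3,0,1,2,1]
Step 6: insert av at [9, 13, 16, 17, 18] -> counters=[0,4,0,1,0,1,1,3,1,3,0,1,1,1,2,1,4,1,2,2,1]
Step 7: insert yj at [0, 1, 17, 19, 20] -> counters=[1,5,0,1,0,1,1,3,1,3,0,1,1,1,2,1,4,2,2,3,2]
Step 8: insert ug at [0, 4, 7, 10, 16] -> counters=[2,5,0,1,1,1,1,4,1,3,1,1,1,1,2,1,5,2,2,3,2]
Step 9: insert le at [0, 5, 6, 9, 17] -> counters=[3,5,0,1,1,2,2,4,1,4,1,1,1,1,2,1,5,3,2,3,2]
Step 10: delete iv at [3, 6, 7, 12, 16] -> counters=[3,5,0,0,1,2,1,3,1,4,1,1,0,1,2,1,4,3,2,3,2]
Step 11: insert tpm at [1, 5, 7, 9, 18] -> counters=[3,6,0,0,1,3,1,4,1,5,1,1,0,1,2,1,4,3,3,3,2]
Step 12: delete av at [9, 13, 16, 17, 18] -> counters=[3,6,0,0,1,3,1,4,1,4,1,1,0,0,2,1,3,2,2,3,2]
Step 13: insert fq at [1, 7, 11, 19, 20] -> counters=[3,7,0,0,1,3,1,5,1,4,1,2,0,0,2,1,3,2,2,4,3]
Step 14: insert p at [1, 8, 9, 14, 16] -> counters=[3,8,0,0,1,3,1,5,2,5,1,2,0,0,3,1,4,2,2,4,3]
Step 15: delete yj at [0, 1, 17, 19, 20] -> counters=[2,7,0,0,1,3,1,5,2,5,1,2,0,0,3,1,4,1,2,3,2]
Step 16: insert iv at [3, 6, 7, 12, 16] -> counters=[2,7,0,1,1,3,2,6,2,5,1,2,1,0,3,1,5,1,2,3,2]
Step 17: insert le at [0, 5, 6, 9, 17] -> counters=[3,7,0,1,1,4,3,6,2,6,1,2,1,0,3,1,5,2,2,3,2]
Final counters=[3,7,0,1,1,4,3,6,2,6,1,2,1,0,3,1,5,2,2,3,2] -> 19 nonzero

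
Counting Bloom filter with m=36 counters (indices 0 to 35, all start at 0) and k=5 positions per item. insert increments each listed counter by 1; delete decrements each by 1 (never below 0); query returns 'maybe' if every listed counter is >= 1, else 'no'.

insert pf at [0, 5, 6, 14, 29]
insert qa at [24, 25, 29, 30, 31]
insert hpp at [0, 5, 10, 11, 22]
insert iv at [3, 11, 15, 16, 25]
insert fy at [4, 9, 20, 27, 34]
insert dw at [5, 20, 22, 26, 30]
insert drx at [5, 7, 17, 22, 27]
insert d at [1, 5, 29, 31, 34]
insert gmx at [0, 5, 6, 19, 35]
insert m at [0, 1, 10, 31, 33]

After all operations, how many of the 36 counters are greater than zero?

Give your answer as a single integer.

Step 1: insert pf at [0, 5, 6, 14, 29] -> counters=[1,0,0,0,0,1,1,0,0,0,0,0,0,0,1,0,0,0,0,0,0,0,0,0,0,0,0,0,0,1,0,0,0,0,0,0]
Step 2: insert qa at [24, 25, 29, 30, 31] -> counters=[1,0,0,0,0,1,1,0,0,0,0,0,0,0,1,0,0,0,0,0,0,0,0,0,1,1,0,0,0,2,1,1,0,0,0,0]
Step 3: insert hpp at [0, 5, 10, 11, 22] -> counters=[2,0,0,0,0,2,1,0,0,0,1,1,0,0,1,0,0,0,0,0,0,0,1,0,1,1,0,0,0,2,1,1,0,0,0,0]
Step 4: insert iv at [3, 11, 15, 16, 25] -> counters=[2,0,0,1,0,2,1,0,0,0,1,2,0,0,1,1,1,0,0,0,0,0,1,0,1,2,0,0,0,2,1,1,0,0,0,0]
Step 5: insert fy at [4, 9, 20, 27, 34] -> counters=[2,0,0,1,1,2,1,0,0,1,1,2,0,0,1,1,1,0,0,0,1,0,1,0,1,2,0,1,0,2,1,1,0,0,1,0]
Step 6: insert dw at [5, 20, 22, 26, 30] -> counters=[2,0,0,1,1,3,1,0,0,1,1,2,0,0,1,1,1,0,0,0,2,0,2,0,1,2,1,1,0,2,2,1,0,0,1,0]
Step 7: insert drx at [5, 7, 17, 22, 27] -> counters=[2,0,0,1,1,4,1,1,0,1,1,2,0,0,1,1,1,1,0,0,2,0,3,0,1,2,1,2,0,2,2,1,0,0,1,0]
Step 8: insert d at [1, 5, 29, 31, 34] -> counters=[2,1,0,1,1,5,1,1,0,1,1,2,0,0,1,1,1,1,0,0,2,0,3,0,1,2,1,2,0,3,2,2,0,0,2,0]
Step 9: insert gmx at [0, 5, 6, 19, 35] -> counters=[3,1,0,1,1,6,2,1,0,1,1,2,0,0,1,1,1,1,0,1,2,0,3,0,1,2,1,2,0,3,2,2,0,0,2,1]
Step 10: insert m at [0, 1, 10, 31, 33] -> counters=[4,2,0,1,1,6,2,1,0,1,2,2,0,0,1,1,1,1,0,1,2,0,3,0,1,2,1,2,0,3,2,3,0,1,2,1]
Final counters=[4,2,0,1,1,6,2,1,0,1,2,2,0,0,1,1,1,1,0,1,2,0,3,0,1,2,1,2,0,3,2,3,0,1,2,1] -> 27 nonzero

Answer: 27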